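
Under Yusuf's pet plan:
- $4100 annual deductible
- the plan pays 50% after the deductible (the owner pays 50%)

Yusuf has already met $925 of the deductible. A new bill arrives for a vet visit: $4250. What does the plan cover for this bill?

$925 of the $4100 deductible is already met, leaving $3175.
The remaining $1075 (= $4250 − $3175) moves to coinsurance.
Owner's 50% share of $1075 is $537.50.
That puts the owner's cost at $3175 + $537.50 = $3712.50.
The plan picks up $4250 − $3712.50 = $537.50.

$537.50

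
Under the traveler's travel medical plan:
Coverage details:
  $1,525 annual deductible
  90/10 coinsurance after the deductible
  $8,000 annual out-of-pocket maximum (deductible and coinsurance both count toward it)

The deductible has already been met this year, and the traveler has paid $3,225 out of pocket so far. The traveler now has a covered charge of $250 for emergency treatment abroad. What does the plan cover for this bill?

$225

With the deductible met, the entire $250 is subject to coinsurance.
10% of $250 = $25 falls to the traveler.
Cumulative spending $3,225 + $25 = $3,250 stays under the $8,000 maximum.
Insurer pays the balance: $250 − $25 = $225.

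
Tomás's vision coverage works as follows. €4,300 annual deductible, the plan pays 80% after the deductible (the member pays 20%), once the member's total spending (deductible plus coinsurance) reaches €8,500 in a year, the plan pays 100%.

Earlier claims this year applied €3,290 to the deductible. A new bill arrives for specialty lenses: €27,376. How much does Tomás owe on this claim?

Remaining deductible: €4,300 − €3,290 = €1,010.
After the €1,010 deductible portion, €27,376 − €1,010 = €26,366 is subject to coinsurance.
Member's 20% share of €26,366 is €5,273.20.
That puts the member's cost at €1,010 + €5,273.20 = €6,283.20 before any cap.
Year-to-date out-of-pocket would reach €3,290 + €6,283.20 = €9,573.20, above the €8,500 maximum, so the member pays only €8,500 − €3,290 = €5,210.

€5,210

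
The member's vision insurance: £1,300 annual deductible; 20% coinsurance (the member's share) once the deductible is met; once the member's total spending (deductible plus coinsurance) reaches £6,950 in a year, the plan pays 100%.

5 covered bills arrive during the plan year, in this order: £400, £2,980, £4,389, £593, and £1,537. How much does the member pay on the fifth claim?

#1 (£400): all of it applies to the deductible. Member owes £400 (running OOP £400).
#2 (£2,980): £900 to deductible, leaving £2,080; member's 20% is £416. Member owes £1,316 (running OOP £1,716).
#3 (£4,389): 20% coinsurance on £4,389 = £877.80. Member owes £877.80 (running OOP £2,593.80).
#4 (£593): 20% coinsurance on £593 = £118.60. Member pays £118.60; OOP now £2,712.40.
#5 (£1,537): 20% coinsurance on £1,537 = £307.40. Member pays £307.40; OOP now £3,019.80.

£307.40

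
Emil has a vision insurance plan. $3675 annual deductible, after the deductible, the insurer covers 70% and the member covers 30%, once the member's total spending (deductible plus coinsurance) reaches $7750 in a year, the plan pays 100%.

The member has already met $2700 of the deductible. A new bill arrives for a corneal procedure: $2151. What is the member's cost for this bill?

$2700 of the $3675 deductible is already met, leaving $975.
The remaining $1176 (= $2151 − $975) moves to coinsurance.
30% of $1176 = $352.80 falls to the member.
So the member owes $975 + $352.80 = $1327.80 before any cap.
Total out-of-pocket so far would be $2700 + $1327.80 = $4027.80, below the $7750 cap — no reduction.

$1327.80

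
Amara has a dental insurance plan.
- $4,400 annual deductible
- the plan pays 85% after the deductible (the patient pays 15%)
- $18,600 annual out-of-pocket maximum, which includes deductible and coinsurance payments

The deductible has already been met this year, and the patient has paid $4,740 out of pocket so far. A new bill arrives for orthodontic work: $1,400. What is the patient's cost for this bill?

$210

With the deductible met, the entire $1,400 is subject to coinsurance.
15% of $1,400 = $210 falls to the patient.
Cumulative spending $4,740 + $210 = $4,950 stays under the $18,600 maximum.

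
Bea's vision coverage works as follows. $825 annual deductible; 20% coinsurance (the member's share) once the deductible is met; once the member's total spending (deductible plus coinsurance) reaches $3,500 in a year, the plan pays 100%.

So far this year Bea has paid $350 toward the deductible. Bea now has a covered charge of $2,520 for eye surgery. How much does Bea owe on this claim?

Deductible still to meet: $825 − $350 = $475.
The remaining $2,045 (= $2,520 − $475) moves to coinsurance.
Coinsurance: $2,045 × 20% = $409.
That puts the member's cost at $475 + $409 = $884 before any cap.
Year-to-date out-of-pocket becomes $350 + $884 = $1,234, still under the $3,500 maximum, so no cap applies.

$884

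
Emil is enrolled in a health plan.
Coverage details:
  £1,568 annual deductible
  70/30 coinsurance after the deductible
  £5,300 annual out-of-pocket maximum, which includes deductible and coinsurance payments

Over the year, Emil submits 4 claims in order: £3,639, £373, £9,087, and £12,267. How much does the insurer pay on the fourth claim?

£11,994.30

#1 (£3,639): £1,568 finishes the deductible; £2,071 goes to coinsurance; 30% of £2,071 = £621.30. Cost to patient: £2,189.30. OOP to date £2,189.30. Insurer: £3,639 − £2,189.30 = £1,449.70.
#2 (£373): 30% coinsurance on £373 = £111.90. Patient owes £111.90 (running OOP £2,301.20). Plan pays £373 − £111.90 = £261.10.
#3 (£9,087): deductible met; 30% of £9,087 = £2,726.10. Patient pays £2,726.10; OOP now £5,027.30. Plan pays £9,087 − £2,726.10 = £6,360.90.
#4 (£12,267): 30% coinsurance on £12,267 = £3,680.10. Adding that to £5,027.30 gives £8,707.40, past the £5,300 cap; patient pays only £5,300 − £5,027.30 = £272.70. Plan pays £12,267 − £272.70 = £11,994.30.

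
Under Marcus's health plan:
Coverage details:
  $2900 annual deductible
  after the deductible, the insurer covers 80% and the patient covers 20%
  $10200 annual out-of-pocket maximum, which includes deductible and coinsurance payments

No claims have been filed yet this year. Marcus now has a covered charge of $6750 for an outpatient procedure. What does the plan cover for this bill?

$3080

The full $2900 deductible is still open; $2900 of this bill applies to it.
The remaining $3850 (= $6750 − $2900) moves to coinsurance.
Coinsurance: $3850 × 20% = $770.
So the patient owes $2900 + $770 = $3670 before any cap.
Cumulative spending $0 + $3670 = $3670 stays under the $10200 maximum.
The insurer covers the remainder: $6750 − $3670 = $3080.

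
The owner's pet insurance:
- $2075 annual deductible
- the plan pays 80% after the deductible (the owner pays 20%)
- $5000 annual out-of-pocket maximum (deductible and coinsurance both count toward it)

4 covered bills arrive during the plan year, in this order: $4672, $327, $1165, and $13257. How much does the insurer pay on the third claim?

$932

Bill 1, $4672: deductible takes $2075, $2597 remains; coinsurance $2597 × 20% = $519.40. Owner owes $2594.40 (running OOP $2594.40). Insurer: $4672 − $2594.40 = $2077.60.
Bill 2, $327: 20% coinsurance on $327 = $65.40. Owner pays $65.40; OOP now $2659.80. Insurer: $327 − $65.40 = $261.60.
Bill 3, $1165: deductible met; 20% of $1165 = $233. Cost to owner: $233. OOP to date $2892.80. Insurer: $1165 − $233 = $932.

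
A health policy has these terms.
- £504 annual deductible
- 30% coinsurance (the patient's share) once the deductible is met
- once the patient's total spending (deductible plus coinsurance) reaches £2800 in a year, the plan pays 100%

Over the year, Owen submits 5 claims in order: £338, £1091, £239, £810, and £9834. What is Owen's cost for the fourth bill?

£243

Claim 1 (£338): entire amount goes to the deductible. Patient owes £338 (running OOP £338).
Claim 2 (£1091): deductible takes £166, £925 remains; patient's 30% is £277.50. Patient pays £443.50; OOP now £781.50.
Claim 3 (£239): 30% coinsurance on £239 = £71.70. Patient owes £71.70 (running OOP £853.20).
Claim 4 (£810): 30% coinsurance on £810 = £243. Patient pays £243; OOP now £1096.20.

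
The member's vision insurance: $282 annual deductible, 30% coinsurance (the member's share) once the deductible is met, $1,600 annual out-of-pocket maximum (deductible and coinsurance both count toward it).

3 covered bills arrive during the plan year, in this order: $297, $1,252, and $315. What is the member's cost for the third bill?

Claim 1 — $297: $282 to deductible, leaving $15; member's 30% is $4.50. Member owes $286.50 (running OOP $286.50).
Claim 2 — $1,252: deductible already satisfied, so member's share is 30% × $1,252 = $375.60. Cost to member: $375.60. OOP to date $662.10.
Claim 3 — $315: 30% coinsurance on $315 = $94.50. Cost to member: $94.50. OOP to date $756.60.

$94.50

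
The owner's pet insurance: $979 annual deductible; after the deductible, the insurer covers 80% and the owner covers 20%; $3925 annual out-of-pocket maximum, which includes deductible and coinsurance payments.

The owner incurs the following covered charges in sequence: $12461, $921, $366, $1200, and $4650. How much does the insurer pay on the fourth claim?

$960

Claim 1 — $12461: $979 to deductible, leaving $11482; owner's 20% is $2296.40. Owner owes $3275.40 (running OOP $3275.40). Insurer: $12461 − $3275.40 = $9185.60.
Claim 2 — $921: deductible already satisfied, so owner's share is 20% × $921 = $184.20. Owner owes $184.20 (running OOP $3459.60). Insurer: $921 − $184.20 = $736.80.
Claim 3 — $366: 20% coinsurance on $366 = $73.20. Cost to owner: $73.20. OOP to date $3532.80. Plan pays $366 − $73.20 = $292.80.
Claim 4 — $1200: 20% coinsurance on $1200 = $240. Cost to owner: $240. OOP to date $3772.80. Plan pays $1200 − $240 = $960.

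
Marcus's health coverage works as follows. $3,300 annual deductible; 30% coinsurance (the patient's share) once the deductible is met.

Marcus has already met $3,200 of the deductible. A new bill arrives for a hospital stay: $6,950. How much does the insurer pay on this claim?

$3,200 of the $3,300 deductible is already met, leaving $100.
That leaves $6,950 − $100 = $6,850 for coinsurance.
Patient's 30% share of $6,850 is $2,055.
That puts the patient's cost at $100 + $2,055 = $2,155.
The plan picks up $6,950 − $2,155 = $4,795.

$4,795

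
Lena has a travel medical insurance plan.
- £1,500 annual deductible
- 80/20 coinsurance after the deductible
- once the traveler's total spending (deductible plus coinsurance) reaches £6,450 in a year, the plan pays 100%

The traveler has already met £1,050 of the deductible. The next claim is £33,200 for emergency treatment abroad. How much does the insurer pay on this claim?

£27,800

Deductible still to meet: £1,500 − £1,050 = £450.
After the £450 deductible portion, £33,200 − £450 = £32,750 is subject to coinsurance.
20% of £32,750 = £6,550 falls to the traveler.
So the traveler owes £450 + £6,550 = £7,000 before any cap.
That would bring total out-of-pocket to £8,050, past the £6,450 cap. The traveler is capped at £6,450 − £1,050 = £5,400 on this claim.
The plan picks up £33,200 − £5,400 = £27,800.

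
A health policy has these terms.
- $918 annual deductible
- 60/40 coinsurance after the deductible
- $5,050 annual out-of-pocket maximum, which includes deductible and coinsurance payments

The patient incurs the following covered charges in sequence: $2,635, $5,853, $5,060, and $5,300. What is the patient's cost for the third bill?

Claim 1 ($2,635): $918 to deductible, leaving $1,717; patient's 40% is $686.80. Cost to patient: $1,604.80. OOP to date $1,604.80.
Claim 2 ($5,853): deductible met; 40% of $5,853 = $2,341.20. Patient pays $2,341.20; OOP now $3,946.
Claim 3 ($5,060): deductible already satisfied, so patient's share is 40% × $5,060 = $2,024. That would push OOP to $5,970, over the $5,050 cap, so patient pays $5,050 − $3,946 = $1,104.

$1,104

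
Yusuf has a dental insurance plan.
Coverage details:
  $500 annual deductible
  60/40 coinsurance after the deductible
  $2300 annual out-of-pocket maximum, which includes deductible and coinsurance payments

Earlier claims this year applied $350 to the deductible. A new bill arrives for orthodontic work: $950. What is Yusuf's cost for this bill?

Remaining deductible: $500 − $350 = $150.
That leaves $950 − $150 = $800 for coinsurance.
40% of $800 = $320 falls to the patient.
So the patient owes $150 + $320 = $470 before any cap.
Cumulative spending $350 + $470 = $820 stays under the $2300 maximum.

$470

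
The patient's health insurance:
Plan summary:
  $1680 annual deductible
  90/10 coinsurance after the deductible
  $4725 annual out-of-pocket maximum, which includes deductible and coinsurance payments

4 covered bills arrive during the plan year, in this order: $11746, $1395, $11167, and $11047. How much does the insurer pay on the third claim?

$10050.30

Claim 1 — $11746: $1680 to deductible, leaving $10066; 10% of $10066 = $1006.60. Patient pays $2686.60; OOP now $2686.60. Insurer: $11746 − $2686.60 = $9059.40.
Claim 2 — $1395: deductible already satisfied, so patient's share is 10% × $1395 = $139.50. Patient pays $139.50; OOP now $2826.10. Insurer: $1395 − $139.50 = $1255.50.
Claim 3 — $11167: deductible already satisfied, so patient's share is 10% × $11167 = $1116.70. Cost to patient: $1116.70. OOP to date $3942.80. Plan pays $11167 − $1116.70 = $10050.30.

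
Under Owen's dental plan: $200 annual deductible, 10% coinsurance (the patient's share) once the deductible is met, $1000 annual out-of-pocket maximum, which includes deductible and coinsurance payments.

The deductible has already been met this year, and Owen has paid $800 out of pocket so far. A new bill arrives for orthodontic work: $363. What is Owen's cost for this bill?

$36.30

With the deductible met, the entire $363 is subject to coinsurance.
10% of $363 = $36.30 falls to the patient.
Cumulative spending $800 + $36.30 = $836.30 stays under the $1000 maximum.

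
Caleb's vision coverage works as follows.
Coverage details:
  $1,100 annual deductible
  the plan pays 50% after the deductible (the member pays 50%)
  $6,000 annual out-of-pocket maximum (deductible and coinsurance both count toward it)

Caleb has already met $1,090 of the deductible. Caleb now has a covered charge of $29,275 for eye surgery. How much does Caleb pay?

Deductible still to meet: $1,100 − $1,090 = $10.
After the $10 deductible portion, $29,275 − $10 = $29,265 is subject to coinsurance.
50% of $29,265 = $14,632.50 falls to the member.
So the member owes $10 + $14,632.50 = $14,642.50 before any cap.
Adding $14,642.50 to the $1,090 already spent would give $15,732.50, which exceeds the $6,000 cap; the member pays just $6,000 − $1,090 = $4,910.

$4,910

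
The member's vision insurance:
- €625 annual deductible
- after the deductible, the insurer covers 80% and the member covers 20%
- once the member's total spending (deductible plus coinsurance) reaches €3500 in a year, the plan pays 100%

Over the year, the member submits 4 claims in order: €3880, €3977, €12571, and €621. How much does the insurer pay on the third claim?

Bill 1, €3880: €625 to deductible, leaving €3255; member's 20% is €651. Member owes €1276 (running OOP €1276). Plan pays €3880 − €1276 = €2604.
Bill 2, €3977: 20% coinsurance on €3977 = €795.40. Member owes €795.40 (running OOP €2071.40). Insurer: €3977 − €795.40 = €3181.60.
Bill 3, €12571: 20% coinsurance on €12571 = €2514.20. That would push OOP to €4585.60, over the €3500 cap, so member pays €3500 − €2071.40 = €1428.60. Insurer: €12571 − €1428.60 = €11142.40.

€11142.40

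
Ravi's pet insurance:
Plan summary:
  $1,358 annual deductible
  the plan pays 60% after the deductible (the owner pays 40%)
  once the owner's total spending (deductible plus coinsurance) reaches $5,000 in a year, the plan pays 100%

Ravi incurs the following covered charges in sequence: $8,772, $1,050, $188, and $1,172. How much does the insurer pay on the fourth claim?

$990.80

Bill 1, $8,772: $1,358 finishes the deductible; $7,414 goes to coinsurance; 40% of $7,414 = $2,965.60. Owner pays $4,323.60; OOP now $4,323.60. Plan pays $8,772 − $4,323.60 = $4,448.40.
Bill 2, $1,050: deductible already satisfied, so owner's share is 40% × $1,050 = $420. Cost to owner: $420. OOP to date $4,743.60. Plan pays $1,050 − $420 = $630.
Bill 3, $188: 40% coinsurance on $188 = $75.20. Owner pays $75.20; OOP now $4,818.80. Plan pays $188 − $75.20 = $112.80.
Bill 4, $1,172: 40% coinsurance on $1,172 = $468.80. Adding that to $4,818.80 gives $5,287.60, past the $5,000 cap; owner pays only $5,000 − $4,818.80 = $181.20. Insurer: $1,172 − $181.20 = $990.80.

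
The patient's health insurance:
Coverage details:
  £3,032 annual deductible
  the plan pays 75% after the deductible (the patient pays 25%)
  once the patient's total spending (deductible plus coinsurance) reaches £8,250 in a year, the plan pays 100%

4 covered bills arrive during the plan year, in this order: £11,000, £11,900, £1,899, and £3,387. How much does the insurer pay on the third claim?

£1,648

Claim 1 (£11,000): deductible takes £3,032, £7,968 remains; coinsurance £7,968 × 25% = £1,992. Patient pays £5,024; OOP now £5,024. Insurer: £11,000 − £5,024 = £5,976.
Claim 2 (£11,900): 25% coinsurance on £11,900 = £2,975. Patient pays £2,975; OOP now £7,999. Insurer: £11,900 − £2,975 = £8,925.
Claim 3 (£1,899): 25% coinsurance on £1,899 = £474.75. Adding that to £7,999 gives £8,473.75, past the £8,250 cap; patient pays only £8,250 − £7,999 = £251. Plan pays £1,899 − £251 = £1,648.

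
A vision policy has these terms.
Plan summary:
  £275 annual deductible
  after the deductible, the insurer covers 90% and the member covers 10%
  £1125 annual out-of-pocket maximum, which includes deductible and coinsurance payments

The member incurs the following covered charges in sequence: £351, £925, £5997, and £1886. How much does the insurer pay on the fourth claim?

Bill 1, £351: £275 finishes the deductible; £76 goes to coinsurance; 10% of £76 = £7.60. Member pays £282.60; OOP now £282.60. Plan pays £351 − £282.60 = £68.40.
Bill 2, £925: 10% coinsurance on £925 = £92.50. Cost to member: £92.50. OOP to date £375.10. Plan pays £925 − £92.50 = £832.50.
Bill 3, £5997: 10% coinsurance on £5997 = £599.70. Member owes £599.70 (running OOP £974.80). Plan pays £5997 − £599.70 = £5397.30.
Bill 4, £1886: deductible met; 10% of £1886 = £188.60. That would push OOP to £1163.40, over the £1125 cap, so member pays £1125 − £974.80 = £150.20. Insurer: £1886 − £150.20 = £1735.80.

£1735.80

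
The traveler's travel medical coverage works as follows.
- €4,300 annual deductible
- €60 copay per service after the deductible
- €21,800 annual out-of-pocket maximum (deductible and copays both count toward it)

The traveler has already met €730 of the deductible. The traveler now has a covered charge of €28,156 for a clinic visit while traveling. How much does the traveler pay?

Remaining deductible: €4,300 − €730 = €3,570.
The remaining €24,586 (= €28,156 − €3,570) moves to the copay.
Copay on this service: €60.
That puts the traveler's cost at €3,570 + €60 = €3,630 before any cap.
Year-to-date out-of-pocket becomes €730 + €3,630 = €4,360, still under the €21,800 maximum, so no cap applies.

€3,630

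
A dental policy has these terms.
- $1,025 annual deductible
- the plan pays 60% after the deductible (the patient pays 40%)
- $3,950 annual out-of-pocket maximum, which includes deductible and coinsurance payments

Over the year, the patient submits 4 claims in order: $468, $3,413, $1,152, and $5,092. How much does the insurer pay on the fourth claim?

#1 ($468): entire amount goes to the deductible. Patient pays $468; OOP now $468. Insurer: $468 − $468 = $0.
#2 ($3,413): deductible takes $557, $2,856 remains; 40% of $2,856 = $1,142.40. Patient owes $1,699.40 (running OOP $2,167.40). Insurer: $3,413 − $1,699.40 = $1,713.60.
#3 ($1,152): deductible met; 40% of $1,152 = $460.80. Patient owes $460.80 (running OOP $2,628.20). Insurer: $1,152 − $460.80 = $691.20.
#4 ($5,092): deductible already satisfied, so patient's share is 40% × $5,092 = $2,036.80. Adding that to $2,628.20 gives $4,665, past the $3,950 cap; patient pays only $3,950 − $2,628.20 = $1,321.80. Plan pays $5,092 − $1,321.80 = $3,770.20.

$3,770.20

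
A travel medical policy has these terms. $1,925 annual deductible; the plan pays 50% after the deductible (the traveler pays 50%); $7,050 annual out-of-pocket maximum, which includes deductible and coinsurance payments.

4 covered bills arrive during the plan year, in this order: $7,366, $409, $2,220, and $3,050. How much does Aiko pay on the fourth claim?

$1,090

Claim 1 ($7,366): deductible takes $1,925, $5,441 remains; traveler's 50% is $2,720.50. Cost to traveler: $4,645.50. OOP to date $4,645.50.
Claim 2 ($409): deductible already satisfied, so traveler's share is 50% × $409 = $204.50. Cost to traveler: $204.50. OOP to date $4,850.
Claim 3 ($2,220): deductible met; 50% of $2,220 = $1,110. Traveler pays $1,110; OOP now $5,960.
Claim 4 ($3,050): deductible met; 50% of $3,050 = $1,525. Adding that to $5,960 gives $7,485, past the $7,050 cap; traveler pays only $7,050 − $5,960 = $1,090.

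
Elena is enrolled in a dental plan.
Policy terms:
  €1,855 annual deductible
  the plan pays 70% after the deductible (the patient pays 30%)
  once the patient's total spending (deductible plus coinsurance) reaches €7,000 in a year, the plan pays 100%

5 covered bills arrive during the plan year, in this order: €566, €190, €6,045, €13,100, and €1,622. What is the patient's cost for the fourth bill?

Claim 1 (€566): all of it applies to the deductible. Cost to patient: €566. OOP to date €566.
Claim 2 (€190): entire amount goes to the deductible. Patient owes €190 (running OOP €756).
Claim 3 (€6,045): €1,099 to deductible, leaving €4,946; 30% of €4,946 = €1,483.80. Cost to patient: €2,582.80. OOP to date €3,338.80.
Claim 4 (€13,100): deductible met; 30% of €13,100 = €3,930. That would push OOP to €7,268.80, over the €7,000 cap, so patient pays €7,000 − €3,338.80 = €3,661.20.

€3,661.20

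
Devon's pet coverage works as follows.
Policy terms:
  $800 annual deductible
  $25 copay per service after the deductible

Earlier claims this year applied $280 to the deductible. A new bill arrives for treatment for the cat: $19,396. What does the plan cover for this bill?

$280 of the $800 deductible is already met, leaving $520.
The remaining $18,876 (= $19,396 − $520) moves to the copay.
Copay on this service: $25.
That puts the owner's cost at $520 + $25 = $545.
Insurer pays the balance: $19,396 − $545 = $18,851.

$18,851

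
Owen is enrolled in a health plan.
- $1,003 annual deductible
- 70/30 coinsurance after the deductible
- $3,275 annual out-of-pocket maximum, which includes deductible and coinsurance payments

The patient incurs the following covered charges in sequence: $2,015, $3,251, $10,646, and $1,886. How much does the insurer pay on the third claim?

$9,652.90

#1 ($2,015): $1,003 finishes the deductible; $1,012 goes to coinsurance; coinsurance $1,012 × 30% = $303.60. Patient pays $1,306.60; OOP now $1,306.60. Plan pays $2,015 − $1,306.60 = $708.40.
#2 ($3,251): deductible met; 30% of $3,251 = $975.30. Cost to patient: $975.30. OOP to date $2,281.90. Insurer: $3,251 − $975.30 = $2,275.70.
#3 ($10,646): deductible already satisfied, so patient's share is 30% × $10,646 = $3,193.80. OOP would hit $5,475.70 > $3,275, so the cap limits the patient to $3,275 − $2,281.90 = $993.10. Plan pays $10,646 − $993.10 = $9,652.90.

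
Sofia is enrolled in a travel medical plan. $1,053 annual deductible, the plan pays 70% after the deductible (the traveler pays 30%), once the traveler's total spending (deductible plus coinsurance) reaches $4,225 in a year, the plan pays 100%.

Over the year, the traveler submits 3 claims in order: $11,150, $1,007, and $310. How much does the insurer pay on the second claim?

#1 ($11,150): $1,053 finishes the deductible; $10,097 goes to coinsurance; coinsurance $10,097 × 30% = $3,029.10. Traveler owes $4,082.10 (running OOP $4,082.10). Insurer: $11,150 − $4,082.10 = $7,067.90.
#2 ($1,007): deductible already satisfied, so traveler's share is 30% × $1,007 = $302.10. Adding that to $4,082.10 gives $4,384.20, past the $4,225 cap; traveler pays only $4,225 − $4,082.10 = $142.90. Insurer: $1,007 − $142.90 = $864.10.

$864.10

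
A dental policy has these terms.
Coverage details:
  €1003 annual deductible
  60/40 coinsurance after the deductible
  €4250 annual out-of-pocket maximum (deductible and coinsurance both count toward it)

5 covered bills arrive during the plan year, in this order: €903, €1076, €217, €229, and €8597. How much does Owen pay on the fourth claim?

Claim 1 — €903: entire amount goes to the deductible. Patient owes €903 (running OOP €903).
Claim 2 — €1076: deductible takes €100, €976 remains; 40% of €976 = €390.40. Patient pays €490.40; OOP now €1393.40.
Claim 3 — €217: deductible already satisfied, so patient's share is 40% × €217 = €86.80. Cost to patient: €86.80. OOP to date €1480.20.
Claim 4 — €229: 40% coinsurance on €229 = €91.60. Cost to patient: €91.60. OOP to date €1571.80.

€91.60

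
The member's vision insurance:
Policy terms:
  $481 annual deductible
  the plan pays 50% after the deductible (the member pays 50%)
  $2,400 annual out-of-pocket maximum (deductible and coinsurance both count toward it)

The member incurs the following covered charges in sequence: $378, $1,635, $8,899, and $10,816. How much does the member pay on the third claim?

$1,153

#1 ($378): entire amount goes to the deductible. Member owes $378 (running OOP $378).
#2 ($1,635): deductible takes $103, $1,532 remains; member's 50% is $766. Member owes $869 (running OOP $1,247).
#3 ($8,899): 50% coinsurance on $8,899 = $4,449.50. Adding that to $1,247 gives $5,696.50, past the $2,400 cap; member pays only $2,400 − $1,247 = $1,153.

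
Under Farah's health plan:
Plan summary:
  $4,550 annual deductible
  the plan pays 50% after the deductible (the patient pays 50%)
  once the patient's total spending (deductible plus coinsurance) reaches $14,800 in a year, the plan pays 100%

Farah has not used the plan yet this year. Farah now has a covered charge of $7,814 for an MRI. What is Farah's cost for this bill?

$6,182

The full $4,550 deductible is still open; $4,550 of this bill applies to it.
After the $4,550 deductible portion, $7,814 − $4,550 = $3,264 is subject to coinsurance.
50% of $3,264 = $1,632 falls to the patient.
So the patient owes $4,550 + $1,632 = $6,182 before any cap.
Total out-of-pocket so far would be $0 + $6,182 = $6,182, below the $14,800 cap — no reduction.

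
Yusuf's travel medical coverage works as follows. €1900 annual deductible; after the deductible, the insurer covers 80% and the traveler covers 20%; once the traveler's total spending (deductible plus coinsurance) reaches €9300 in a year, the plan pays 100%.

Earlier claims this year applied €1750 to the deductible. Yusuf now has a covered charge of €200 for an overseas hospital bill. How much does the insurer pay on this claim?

Deductible still to meet: €1900 − €1750 = €150.
That leaves €200 − €150 = €50 for coinsurance.
Coinsurance: €50 × 20% = €10.
That puts the traveler's cost at €150 + €10 = €160 before any cap.
Year-to-date out-of-pocket becomes €1750 + €160 = €1910, still under the €9300 maximum, so no cap applies.
Insurer pays the balance: €200 − €160 = €40.

€40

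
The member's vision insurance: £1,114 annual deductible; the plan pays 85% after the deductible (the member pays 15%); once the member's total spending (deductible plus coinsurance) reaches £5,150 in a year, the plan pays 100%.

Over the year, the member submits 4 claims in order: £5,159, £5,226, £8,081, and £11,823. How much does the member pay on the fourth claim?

£1,433.20

#1 (£5,159): deductible takes £1,114, £4,045 remains; member's 15% is £606.75. Cost to member: £1,720.75. OOP to date £1,720.75.
#2 (£5,226): deductible already satisfied, so member's share is 15% × £5,226 = £783.90. Member owes £783.90 (running OOP £2,504.65).
#3 (£8,081): 15% coinsurance on £8,081 = £1,212.15. Member pays £1,212.15; OOP now £3,716.80.
#4 (£11,823): deductible already satisfied, so member's share is 15% × £11,823 = £1,773.45. That would push OOP to £5,490.25, over the £5,150 cap, so member pays £5,150 − £3,716.80 = £1,433.20.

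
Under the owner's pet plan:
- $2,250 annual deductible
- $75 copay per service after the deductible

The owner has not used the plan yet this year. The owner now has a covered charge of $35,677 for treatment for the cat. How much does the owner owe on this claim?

Deductible not yet touched, so the first $2,250 of the bill goes to the deductible.
That leaves $35,677 − $2,250 = $33,427 for the copay.
Copay on this service: $75.
That puts the owner's cost at $2,250 + $75 = $2,325.

$2,325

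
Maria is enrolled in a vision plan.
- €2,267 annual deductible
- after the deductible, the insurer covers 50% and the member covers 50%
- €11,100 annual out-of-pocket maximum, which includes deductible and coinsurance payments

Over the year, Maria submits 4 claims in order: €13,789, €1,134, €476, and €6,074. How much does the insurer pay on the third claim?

#1 (€13,789): €2,267 to deductible, leaving €11,522; 50% of €11,522 = €5,761. Member pays €8,028; OOP now €8,028. Plan pays €13,789 − €8,028 = €5,761.
#2 (€1,134): 50% coinsurance on €1,134 = €567. Cost to member: €567. OOP to date €8,595. Insurer: €1,134 − €567 = €567.
#3 (€476): deductible already satisfied, so member's share is 50% × €476 = €238. Member owes €238 (running OOP €8,833). Insurer: €476 − €238 = €238.

€238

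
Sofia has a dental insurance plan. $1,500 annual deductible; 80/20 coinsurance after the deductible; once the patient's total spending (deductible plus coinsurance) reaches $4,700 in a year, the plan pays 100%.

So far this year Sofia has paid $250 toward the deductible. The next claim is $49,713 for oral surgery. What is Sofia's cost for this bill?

Deductible still to meet: $1,500 − $250 = $1,250.
After the $1,250 deductible portion, $49,713 − $1,250 = $48,463 is subject to coinsurance.
Patient's 20% share of $48,463 is $9,692.60.
Patient responsibility before any cap: $1,250 + $9,692.60 = $10,942.60.
Adding $10,942.60 to the $250 already spent would give $11,192.60, which exceeds the $4,700 cap; the patient pays just $4,700 − $250 = $4,450.

$4,450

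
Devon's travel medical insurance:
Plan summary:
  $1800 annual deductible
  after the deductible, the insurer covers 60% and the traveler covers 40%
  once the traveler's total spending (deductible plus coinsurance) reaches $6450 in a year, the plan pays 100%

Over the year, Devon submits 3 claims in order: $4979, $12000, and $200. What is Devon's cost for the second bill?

$3378.40

#1 ($4979): $1800 finishes the deductible; $3179 goes to coinsurance; 40% of $3179 = $1271.60. Traveler owes $3071.60 (running OOP $3071.60).
#2 ($12000): deductible already satisfied, so traveler's share is 40% × $12000 = $4800. Adding that to $3071.60 gives $7871.60, past the $6450 cap; traveler pays only $6450 − $3071.60 = $3378.40.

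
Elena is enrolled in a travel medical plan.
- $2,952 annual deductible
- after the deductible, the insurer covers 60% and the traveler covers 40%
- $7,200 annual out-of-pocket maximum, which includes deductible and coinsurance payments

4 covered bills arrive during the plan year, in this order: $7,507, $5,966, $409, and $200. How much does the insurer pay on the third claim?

Claim 1 ($7,507): $2,952 to deductible, leaving $4,555; coinsurance $4,555 × 40% = $1,822. Traveler owes $4,774 (running OOP $4,774). Plan pays $7,507 − $4,774 = $2,733.
Claim 2 ($5,966): deductible met; 40% of $5,966 = $2,386.40. Traveler pays $2,386.40; OOP now $7,160.40. Insurer: $5,966 − $2,386.40 = $3,579.60.
Claim 3 ($409): 40% coinsurance on $409 = $163.60. That would push OOP to $7,324, over the $7,200 cap, so traveler pays $7,200 − $7,160.40 = $39.60. Insurer: $409 − $39.60 = $369.40.

$369.40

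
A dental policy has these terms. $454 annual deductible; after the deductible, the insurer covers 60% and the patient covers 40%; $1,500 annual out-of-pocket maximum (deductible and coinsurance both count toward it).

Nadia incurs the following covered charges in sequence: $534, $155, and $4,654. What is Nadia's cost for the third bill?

$952

Bill 1, $534: $454 to deductible, leaving $80; 40% of $80 = $32. Patient owes $486 (running OOP $486).
Bill 2, $155: 40% coinsurance on $155 = $62. Cost to patient: $62. OOP to date $548.
Bill 3, $4,654: 40% coinsurance on $4,654 = $1,861.60. OOP would hit $2,409.60 > $1,500, so the cap limits the patient to $1,500 − $548 = $952.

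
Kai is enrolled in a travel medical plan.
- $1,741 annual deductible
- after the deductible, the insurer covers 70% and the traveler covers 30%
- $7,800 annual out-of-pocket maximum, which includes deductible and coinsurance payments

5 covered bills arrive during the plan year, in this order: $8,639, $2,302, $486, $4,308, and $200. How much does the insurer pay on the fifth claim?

Claim 1 — $8,639: $1,741 to deductible, leaving $6,898; coinsurance $6,898 × 30% = $2,069.40. Traveler pays $3,810.40; OOP now $3,810.40. Plan pays $8,639 − $3,810.40 = $4,828.60.
Claim 2 — $2,302: deductible already satisfied, so traveler's share is 30% × $2,302 = $690.60. Cost to traveler: $690.60. OOP to date $4,501. Plan pays $2,302 − $690.60 = $1,611.40.
Claim 3 — $486: deductible met; 30% of $486 = $145.80. Traveler owes $145.80 (running OOP $4,646.80). Plan pays $486 − $145.80 = $340.20.
Claim 4 — $4,308: deductible met; 30% of $4,308 = $1,292.40. Traveler owes $1,292.40 (running OOP $5,939.20). Insurer: $4,308 − $1,292.40 = $3,015.60.
Claim 5 — $200: deductible already satisfied, so traveler's share is 30% × $200 = $60. Traveler pays $60; OOP now $5,999.20. Insurer: $200 − $60 = $140.

$140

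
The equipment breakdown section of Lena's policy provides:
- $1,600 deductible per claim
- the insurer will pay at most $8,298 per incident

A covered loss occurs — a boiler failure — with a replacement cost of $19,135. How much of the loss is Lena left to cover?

Less the $1,600 deductible: $19,135 − $1,600 = $17,535.
$17,535 exceeds the $8,298 limit, so the insurer pays the limit: $8,298.
The business owner bears the rest of the original loss: $19,135 − $8,298 = $10,837.

$10,837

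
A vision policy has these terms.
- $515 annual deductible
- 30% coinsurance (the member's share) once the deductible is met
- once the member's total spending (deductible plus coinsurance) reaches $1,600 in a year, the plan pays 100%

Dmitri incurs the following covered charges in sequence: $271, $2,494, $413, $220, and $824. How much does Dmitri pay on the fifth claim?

$220.10

Bill 1, $271: all of it applies to the deductible. Member owes $271 (running OOP $271).
Bill 2, $2,494: $244 finishes the deductible; $2,250 goes to coinsurance; coinsurance $2,250 × 30% = $675. Cost to member: $919. OOP to date $1,190.
Bill 3, $413: deductible already satisfied, so member's share is 30% × $413 = $123.90. Member pays $123.90; OOP now $1,313.90.
Bill 4, $220: deductible met; 30% of $220 = $66. Member pays $66; OOP now $1,379.90.
Bill 5, $824: deductible met; 30% of $824 = $247.20. That would push OOP to $1,627.10, over the $1,600 cap, so member pays $1,600 − $1,379.90 = $220.10.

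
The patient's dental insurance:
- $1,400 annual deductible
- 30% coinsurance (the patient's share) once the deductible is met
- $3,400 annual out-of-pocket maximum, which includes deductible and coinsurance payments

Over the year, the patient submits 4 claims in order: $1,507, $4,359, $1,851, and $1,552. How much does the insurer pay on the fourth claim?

$1,447.10

Claim 1 ($1,507): $1,400 to deductible, leaving $107; patient's 30% is $32.10. Cost to patient: $1,432.10. OOP to date $1,432.10. Plan pays $1,507 − $1,432.10 = $74.90.
Claim 2 ($4,359): deductible met; 30% of $4,359 = $1,307.70. Cost to patient: $1,307.70. OOP to date $2,739.80. Plan pays $4,359 − $1,307.70 = $3,051.30.
Claim 3 ($1,851): 30% coinsurance on $1,851 = $555.30. Patient pays $555.30; OOP now $3,295.10. Plan pays $1,851 − $555.30 = $1,295.70.
Claim 4 ($1,552): 30% coinsurance on $1,552 = $465.60. That would push OOP to $3,760.70, over the $3,400 cap, so patient pays $3,400 − $3,295.10 = $104.90. Plan pays $1,552 − $104.90 = $1,447.10.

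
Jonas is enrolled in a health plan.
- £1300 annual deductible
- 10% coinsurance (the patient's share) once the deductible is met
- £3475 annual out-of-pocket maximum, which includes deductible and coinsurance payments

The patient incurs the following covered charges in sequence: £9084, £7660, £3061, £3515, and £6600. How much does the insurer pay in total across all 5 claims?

£26445

Claim 1 — £9084: deductible takes £1300, £7784 remains; patient's 10% is £778.40. Cost to patient: £2078.40. OOP to date £2078.40. Plan pays £9084 − £2078.40 = £7005.60.
Claim 2 — £7660: 10% coinsurance on £7660 = £766. Patient owes £766 (running OOP £2844.40). Plan pays £7660 − £766 = £6894.
Claim 3 — £3061: deductible already satisfied, so patient's share is 10% × £3061 = £306.10. Patient owes £306.10 (running OOP £3150.50). Insurer: £3061 − £306.10 = £2754.90.
Claim 4 — £3515: deductible met; 10% of £3515 = £351.50. Adding that to £3150.50 gives £3502, past the £3475 cap; patient pays only £3475 − £3150.50 = £324.50. Plan pays £3515 − £324.50 = £3190.50.
Claim 5 — £6600: 10% coinsurance on £6600 = £660. Adding that to £3475 gives £4135, past the £3475 cap; patient pays only £3475 − £3475 = £0. Plan pays £6600 − £0 = £6600.
Insurer total: £7005.60 + £6894 + £2754.90 + £3190.50 + £6600 = £26445.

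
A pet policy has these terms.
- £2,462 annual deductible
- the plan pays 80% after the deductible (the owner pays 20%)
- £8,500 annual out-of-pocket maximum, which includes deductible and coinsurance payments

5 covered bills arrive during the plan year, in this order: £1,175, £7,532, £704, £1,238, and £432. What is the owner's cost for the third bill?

#1 (£1,175): fully absorbed by the deductible. Owner pays £1,175; OOP now £1,175.
#2 (£7,532): £1,287 finishes the deductible; £6,245 goes to coinsurance; owner's 20% is £1,249. Cost to owner: £2,536. OOP to date £3,711.
#3 (£704): 20% coinsurance on £704 = £140.80. Cost to owner: £140.80. OOP to date £3,851.80.

£140.80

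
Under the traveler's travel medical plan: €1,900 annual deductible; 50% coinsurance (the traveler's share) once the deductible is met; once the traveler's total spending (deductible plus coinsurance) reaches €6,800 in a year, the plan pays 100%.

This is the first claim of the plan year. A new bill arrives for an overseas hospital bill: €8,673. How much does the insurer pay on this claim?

€3,386.50

Nothing has been paid toward the €1,900 deductible, so the first €1,900 of this charge is applied there.
That leaves €8,673 − €1,900 = €6,773 for coinsurance.
Traveler's 50% share of €6,773 is €3,386.50.
That puts the traveler's cost at €1,900 + €3,386.50 = €5,286.50 before any cap.
Year-to-date out-of-pocket becomes €0 + €5,286.50 = €5,286.50, still under the €6,800 maximum, so no cap applies.
The insurer covers the remainder: €8,673 − €5,286.50 = €3,386.50.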